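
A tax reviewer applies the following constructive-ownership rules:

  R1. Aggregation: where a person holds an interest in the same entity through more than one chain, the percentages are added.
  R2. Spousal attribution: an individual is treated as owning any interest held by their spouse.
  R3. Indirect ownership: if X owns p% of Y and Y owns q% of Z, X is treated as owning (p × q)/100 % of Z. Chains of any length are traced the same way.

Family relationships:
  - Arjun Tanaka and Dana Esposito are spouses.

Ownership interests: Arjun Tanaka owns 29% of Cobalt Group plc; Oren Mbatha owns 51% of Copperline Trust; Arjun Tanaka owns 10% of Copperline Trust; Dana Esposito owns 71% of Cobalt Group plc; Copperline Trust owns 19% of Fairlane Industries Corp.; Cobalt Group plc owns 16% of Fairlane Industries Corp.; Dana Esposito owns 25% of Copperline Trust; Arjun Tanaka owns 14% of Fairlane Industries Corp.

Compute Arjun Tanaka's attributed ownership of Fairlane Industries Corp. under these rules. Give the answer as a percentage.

36.65%

By spousal attribution (R2), Arjun Tanaka is treated as also owning Dana Esposito's interest in Cobalt Group plc, giving 29% + 71% = 100%.
By spousal attribution (R2), Arjun Tanaka is treated as also owning Dana Esposito's interest in Copperline Trust, giving 10% + 25% = 35%.
Chain via Cobalt Group plc (R3): 100% × 16% = 16% of Fairlane Industries Corp.
Chain via Copperline Trust (R3): 35% × 19% = 6.65% of Fairlane Industries Corp.
Direct interest in Fairlane Industries Corp: 14%.
Aggregating (R1): 16% + 6.65% + 14% = 36.65%.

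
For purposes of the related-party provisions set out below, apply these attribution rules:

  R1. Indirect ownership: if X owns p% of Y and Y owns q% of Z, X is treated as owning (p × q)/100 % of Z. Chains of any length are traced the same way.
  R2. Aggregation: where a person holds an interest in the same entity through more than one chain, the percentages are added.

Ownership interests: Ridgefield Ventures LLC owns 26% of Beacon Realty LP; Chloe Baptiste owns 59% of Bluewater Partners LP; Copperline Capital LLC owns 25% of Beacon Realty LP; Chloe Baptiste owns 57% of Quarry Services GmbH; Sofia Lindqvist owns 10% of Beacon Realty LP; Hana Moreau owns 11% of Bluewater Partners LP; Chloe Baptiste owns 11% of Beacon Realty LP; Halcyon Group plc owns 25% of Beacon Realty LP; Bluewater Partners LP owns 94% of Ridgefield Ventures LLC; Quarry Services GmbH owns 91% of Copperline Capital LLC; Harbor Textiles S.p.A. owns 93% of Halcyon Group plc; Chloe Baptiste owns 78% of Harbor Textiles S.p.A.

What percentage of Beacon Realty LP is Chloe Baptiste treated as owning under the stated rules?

56.5221%

Chain via Quarry Services GmbH → Copperline Capital LLC (R1): 57% × 91% × 25% = 12.9675% of Beacon Realty LP.
Chain via Harbor Textiles S.p.A. → Halcyon Group plc (R1): 78% × 93% × 25% = 18.135% of Beacon Realty LP.
Chain via Bluewater Partners LP → Ridgefield Ventures LLC (R1): 59% × 94% × 26% = 14.4196% of Beacon Realty LP.
Direct interest in Beacon Realty LP: 11%.
Aggregating (R2): 12.9675% + 18.135% + 14.4196% + 11% = 56.5221%.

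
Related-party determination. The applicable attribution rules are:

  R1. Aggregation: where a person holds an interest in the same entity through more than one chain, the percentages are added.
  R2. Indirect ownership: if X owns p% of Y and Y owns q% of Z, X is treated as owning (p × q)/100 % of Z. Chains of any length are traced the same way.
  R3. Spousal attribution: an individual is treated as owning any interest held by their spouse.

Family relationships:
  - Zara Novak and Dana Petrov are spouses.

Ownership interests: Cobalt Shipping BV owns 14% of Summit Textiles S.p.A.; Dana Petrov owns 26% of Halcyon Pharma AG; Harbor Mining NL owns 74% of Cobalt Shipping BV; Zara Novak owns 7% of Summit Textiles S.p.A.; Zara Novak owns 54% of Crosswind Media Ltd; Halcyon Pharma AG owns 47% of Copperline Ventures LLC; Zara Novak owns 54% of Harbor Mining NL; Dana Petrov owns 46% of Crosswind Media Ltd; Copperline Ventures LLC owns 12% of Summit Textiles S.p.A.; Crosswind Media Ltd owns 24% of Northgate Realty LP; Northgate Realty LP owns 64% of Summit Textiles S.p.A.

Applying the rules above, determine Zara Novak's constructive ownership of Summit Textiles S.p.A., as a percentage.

By spousal attribution (R3), Zara Novak is treated as also owning Dana Petrov's interest in Crosswind Media Ltd, giving 54% + 46% = 100%.
By spousal attribution (R3), Zara Novak is treated as owning Dana Petrov's 26% interest in Halcyon Pharma AG.
Chain via Crosswind Media Ltd → Northgate Realty LP (R2): 100% × 24% × 64% = 15.36% of Summit Textiles S.p.A.
Chain via Harbor Mining NL → Cobalt Shipping BV (R2): 54% × 74% × 14% = 5.5944% of Summit Textiles S.p.A.
Direct interest in Summit Textiles S.p.A: 7%.
Chain via Halcyon Pharma AG → Copperline Ventures LLC (R2): 26% × 47% × 12% = 1.4664% of Summit Textiles S.p.A.
Aggregating (R1): 15.36% + 5.5944% + 7% + 1.4664% = 29.4208%.

29.4208%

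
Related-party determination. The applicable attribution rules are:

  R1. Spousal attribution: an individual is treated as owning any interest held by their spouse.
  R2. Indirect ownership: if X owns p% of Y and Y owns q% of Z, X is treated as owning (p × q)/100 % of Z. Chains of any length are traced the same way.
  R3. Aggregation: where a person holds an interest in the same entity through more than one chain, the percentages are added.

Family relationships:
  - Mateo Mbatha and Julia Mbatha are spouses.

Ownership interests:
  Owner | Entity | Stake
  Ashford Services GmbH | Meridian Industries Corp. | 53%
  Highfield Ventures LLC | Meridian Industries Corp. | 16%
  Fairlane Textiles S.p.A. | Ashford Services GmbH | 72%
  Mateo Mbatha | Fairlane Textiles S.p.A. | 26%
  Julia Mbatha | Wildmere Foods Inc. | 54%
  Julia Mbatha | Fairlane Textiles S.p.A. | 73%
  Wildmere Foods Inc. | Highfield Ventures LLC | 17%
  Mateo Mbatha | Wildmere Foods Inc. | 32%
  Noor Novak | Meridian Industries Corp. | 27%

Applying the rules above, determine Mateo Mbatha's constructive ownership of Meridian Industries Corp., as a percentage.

By spousal attribution (R1), Mateo Mbatha is treated as also owning Julia Mbatha's interest in Wildmere Foods Inc, giving 32% + 54% = 86%.
By spousal attribution (R1), Mateo Mbatha is treated as also owning Julia Mbatha's interest in Fairlane Textiles S.p.A, giving 26% + 73% = 99%.
Chain via Wildmere Foods Inc. → Highfield Ventures LLC (R2): 86% × 17% × 16% = 2.3392% of Meridian Industries Corp.
Chain via Fairlane Textiles S.p.A. → Ashford Services GmbH (R2): 99% × 72% × 53% = 37.7784% of Meridian Industries Corp.
Aggregating (R3): 2.3392% + 37.7784% = 40.1176%.

40.1176%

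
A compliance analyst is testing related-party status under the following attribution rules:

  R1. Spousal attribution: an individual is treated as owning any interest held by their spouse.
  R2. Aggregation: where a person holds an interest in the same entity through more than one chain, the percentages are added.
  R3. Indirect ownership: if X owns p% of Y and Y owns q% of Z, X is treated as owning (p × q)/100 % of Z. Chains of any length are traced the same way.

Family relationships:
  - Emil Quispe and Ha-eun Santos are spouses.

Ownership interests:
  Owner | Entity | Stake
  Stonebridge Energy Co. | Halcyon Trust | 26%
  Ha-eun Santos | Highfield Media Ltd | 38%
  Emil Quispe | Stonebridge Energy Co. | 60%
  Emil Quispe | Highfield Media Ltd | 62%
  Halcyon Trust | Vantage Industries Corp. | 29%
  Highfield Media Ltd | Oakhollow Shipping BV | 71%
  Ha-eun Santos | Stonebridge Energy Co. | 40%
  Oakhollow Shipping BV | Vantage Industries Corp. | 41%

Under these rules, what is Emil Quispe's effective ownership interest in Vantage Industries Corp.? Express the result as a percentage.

36.65%

By spousal attribution (R1), Emil Quispe is treated as also owning Ha-eun Santos's interest in Stonebridge Energy Co, giving 60% + 40% = 100%.
By spousal attribution (R1), Emil Quispe is treated as also owning Ha-eun Santos's interest in Highfield Media Ltd, giving 62% + 38% = 100%.
Chain via Stonebridge Energy Co. → Halcyon Trust (R3): 100% × 26% × 29% = 7.54% of Vantage Industries Corp.
Chain via Highfield Media Ltd → Oakhollow Shipping BV (R3): 100% × 71% × 41% = 29.11% of Vantage Industries Corp.
Aggregating (R2): 7.54% + 29.11% = 36.65%.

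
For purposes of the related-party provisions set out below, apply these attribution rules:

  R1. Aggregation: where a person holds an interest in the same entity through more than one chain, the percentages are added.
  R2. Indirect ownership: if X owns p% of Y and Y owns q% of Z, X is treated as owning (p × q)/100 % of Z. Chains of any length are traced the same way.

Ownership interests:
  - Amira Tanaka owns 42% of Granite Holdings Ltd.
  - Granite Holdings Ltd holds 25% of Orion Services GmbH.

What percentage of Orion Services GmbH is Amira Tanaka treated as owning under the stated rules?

Chain via Granite Holdings Ltd (R2): 42% × 25% = 10.5% of Orion Services GmbH.

10.5%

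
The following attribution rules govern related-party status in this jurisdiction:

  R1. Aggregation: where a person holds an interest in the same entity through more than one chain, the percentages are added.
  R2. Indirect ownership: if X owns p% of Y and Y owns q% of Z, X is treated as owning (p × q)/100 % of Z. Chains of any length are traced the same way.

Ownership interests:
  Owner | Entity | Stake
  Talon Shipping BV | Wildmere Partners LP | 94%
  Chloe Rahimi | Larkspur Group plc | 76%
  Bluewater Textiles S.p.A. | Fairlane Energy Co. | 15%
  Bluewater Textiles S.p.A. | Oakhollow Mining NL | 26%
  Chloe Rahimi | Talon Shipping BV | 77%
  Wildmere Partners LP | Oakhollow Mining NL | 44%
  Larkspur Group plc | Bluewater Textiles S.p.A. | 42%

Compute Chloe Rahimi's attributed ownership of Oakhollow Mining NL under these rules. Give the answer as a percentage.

Chain via Larkspur Group plc → Bluewater Textiles S.p.A. (R2): 76% × 42% × 26% = 8.2992% of Oakhollow Mining NL.
Chain via Talon Shipping BV → Wildmere Partners LP (R2): 77% × 94% × 44% = 31.8472% of Oakhollow Mining NL.
Aggregating (R1): 8.2992% + 31.8472% = 40.1464%.

40.1464%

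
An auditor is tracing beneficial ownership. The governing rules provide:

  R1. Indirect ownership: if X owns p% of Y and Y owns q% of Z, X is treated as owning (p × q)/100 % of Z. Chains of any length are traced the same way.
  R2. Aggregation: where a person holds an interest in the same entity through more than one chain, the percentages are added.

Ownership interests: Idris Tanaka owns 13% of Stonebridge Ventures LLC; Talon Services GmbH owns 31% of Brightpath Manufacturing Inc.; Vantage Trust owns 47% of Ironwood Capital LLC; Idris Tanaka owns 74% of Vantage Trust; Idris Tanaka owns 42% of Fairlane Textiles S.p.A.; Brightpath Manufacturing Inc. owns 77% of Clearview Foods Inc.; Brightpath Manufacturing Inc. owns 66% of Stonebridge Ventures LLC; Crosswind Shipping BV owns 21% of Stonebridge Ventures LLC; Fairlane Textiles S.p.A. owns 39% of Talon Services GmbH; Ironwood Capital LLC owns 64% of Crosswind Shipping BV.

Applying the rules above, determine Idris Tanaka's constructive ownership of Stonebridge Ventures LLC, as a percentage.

Chain via Fairlane Textiles S.p.A. → Talon Services GmbH → Brightpath Manufacturing Inc. (R1): 42% × 39% × 31% × 66% = 3.351348% of Stonebridge Ventures LLC.
Chain via Vantage Trust → Ironwood Capital LLC → Crosswind Shipping BV (R1): 74% × 47% × 64% × 21% = 4.674432% of Stonebridge Ventures LLC.
Direct interest in Stonebridge Ventures LLC: 13%.
Aggregating (R2): 3.351348% + 4.674432% + 13% = 21.02578%.

21.02578%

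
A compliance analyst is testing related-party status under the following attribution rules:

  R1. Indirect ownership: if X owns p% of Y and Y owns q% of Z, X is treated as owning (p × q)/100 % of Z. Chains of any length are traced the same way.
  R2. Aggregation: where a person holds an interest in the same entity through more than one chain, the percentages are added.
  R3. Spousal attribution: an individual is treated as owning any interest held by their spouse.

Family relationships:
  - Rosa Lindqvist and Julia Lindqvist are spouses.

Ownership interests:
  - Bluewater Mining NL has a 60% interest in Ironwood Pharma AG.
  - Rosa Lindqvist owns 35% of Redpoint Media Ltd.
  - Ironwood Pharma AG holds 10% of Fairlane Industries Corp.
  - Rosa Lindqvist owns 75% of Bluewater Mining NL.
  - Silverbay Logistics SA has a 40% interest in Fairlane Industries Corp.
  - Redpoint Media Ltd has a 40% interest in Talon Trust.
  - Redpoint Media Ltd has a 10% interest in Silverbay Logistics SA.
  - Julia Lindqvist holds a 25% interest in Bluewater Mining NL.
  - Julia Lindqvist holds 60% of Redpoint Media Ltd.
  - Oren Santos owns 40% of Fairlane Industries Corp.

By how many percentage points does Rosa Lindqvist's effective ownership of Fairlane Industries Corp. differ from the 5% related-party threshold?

By spousal attribution (R3), Rosa Lindqvist is treated as also owning Julia Lindqvist's interest in Bluewater Mining NL, giving 75% + 25% = 100%.
By spousal attribution (R3), Rosa Lindqvist is treated as also owning Julia Lindqvist's interest in Redpoint Media Ltd, giving 35% + 60% = 95%.
Chain via Bluewater Mining NL → Ironwood Pharma AG (R1): 100% × 60% × 10% = 6% of Fairlane Industries Corp.
Chain via Redpoint Media Ltd → Silverbay Logistics SA (R1): 95% × 10% × 40% = 3.8% of Fairlane Industries Corp.
Aggregating (R2): 6% + 3.8% = 9.8%.
9.8% exceeds the 5% threshold by 4.8 percentage points.

4.8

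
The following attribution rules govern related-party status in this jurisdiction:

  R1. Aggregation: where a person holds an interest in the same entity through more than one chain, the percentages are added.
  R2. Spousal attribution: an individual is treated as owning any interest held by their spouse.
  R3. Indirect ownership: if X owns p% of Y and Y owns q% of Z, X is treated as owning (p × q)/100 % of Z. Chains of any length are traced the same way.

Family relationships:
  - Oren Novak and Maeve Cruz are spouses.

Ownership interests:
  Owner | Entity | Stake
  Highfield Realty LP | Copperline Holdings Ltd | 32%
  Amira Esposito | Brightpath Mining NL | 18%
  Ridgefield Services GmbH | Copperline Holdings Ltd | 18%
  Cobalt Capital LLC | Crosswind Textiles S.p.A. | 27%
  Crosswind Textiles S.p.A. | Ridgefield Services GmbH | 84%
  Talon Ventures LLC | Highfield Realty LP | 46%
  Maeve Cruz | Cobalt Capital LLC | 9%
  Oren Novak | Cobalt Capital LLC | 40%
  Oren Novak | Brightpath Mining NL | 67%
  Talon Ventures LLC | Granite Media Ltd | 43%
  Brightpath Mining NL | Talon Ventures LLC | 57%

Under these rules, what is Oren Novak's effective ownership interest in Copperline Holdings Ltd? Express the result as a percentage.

7.621944%

By spousal attribution (R2), Oren Novak is treated as also owning Maeve Cruz's interest in Cobalt Capital LLC, giving 40% + 9% = 49%.
Chain via Cobalt Capital LLC → Crosswind Textiles S.p.A. → Ridgefield Services GmbH (R3): 49% × 27% × 84% × 18% = 2.000376% of Copperline Holdings Ltd.
Chain via Brightpath Mining NL → Talon Ventures LLC → Highfield Realty LP (R3): 67% × 57% × 46% × 32% = 5.621568% of Copperline Holdings Ltd.
Aggregating (R1): 2.000376% + 5.621568% = 7.621944%.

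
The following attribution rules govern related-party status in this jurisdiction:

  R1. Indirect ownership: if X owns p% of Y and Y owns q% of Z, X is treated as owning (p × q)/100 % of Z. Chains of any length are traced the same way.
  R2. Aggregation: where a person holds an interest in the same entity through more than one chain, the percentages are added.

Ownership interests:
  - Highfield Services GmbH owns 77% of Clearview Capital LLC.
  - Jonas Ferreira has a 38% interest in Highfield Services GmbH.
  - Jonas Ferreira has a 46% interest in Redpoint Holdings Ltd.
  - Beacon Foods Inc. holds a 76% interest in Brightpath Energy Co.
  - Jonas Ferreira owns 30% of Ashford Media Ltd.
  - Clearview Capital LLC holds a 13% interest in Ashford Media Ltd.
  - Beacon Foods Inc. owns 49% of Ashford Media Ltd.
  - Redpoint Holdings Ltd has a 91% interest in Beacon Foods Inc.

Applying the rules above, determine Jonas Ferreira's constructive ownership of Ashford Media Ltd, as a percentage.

Chain via Redpoint Holdings Ltd → Beacon Foods Inc. (R1): 46% × 91% × 49% = 20.5114% of Ashford Media Ltd.
Chain via Highfield Services GmbH → Clearview Capital LLC (R1): 38% × 77% × 13% = 3.8038% of Ashford Media Ltd.
Direct interest in Ashford Media Ltd: 30%.
Aggregating (R2): 20.5114% + 3.8038% + 30% = 54.3152%.

54.3152%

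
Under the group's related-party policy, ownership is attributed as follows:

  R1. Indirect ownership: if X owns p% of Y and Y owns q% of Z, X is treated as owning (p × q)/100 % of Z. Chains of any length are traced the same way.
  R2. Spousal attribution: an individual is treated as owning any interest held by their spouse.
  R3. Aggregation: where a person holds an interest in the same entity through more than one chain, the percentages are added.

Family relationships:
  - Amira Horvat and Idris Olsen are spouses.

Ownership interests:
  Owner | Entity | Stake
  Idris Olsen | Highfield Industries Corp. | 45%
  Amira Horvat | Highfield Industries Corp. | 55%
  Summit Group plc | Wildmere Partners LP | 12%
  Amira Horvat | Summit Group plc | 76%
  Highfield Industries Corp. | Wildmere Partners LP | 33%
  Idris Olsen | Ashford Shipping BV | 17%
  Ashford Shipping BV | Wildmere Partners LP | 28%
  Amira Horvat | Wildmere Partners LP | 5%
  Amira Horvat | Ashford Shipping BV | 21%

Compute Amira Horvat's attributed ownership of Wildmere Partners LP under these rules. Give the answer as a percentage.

57.76%

By spousal attribution (R2), Amira Horvat is treated as also owning Idris Olsen's interest in Highfield Industries Corp, giving 55% + 45% = 100%.
By spousal attribution (R2), Amira Horvat is treated as also owning Idris Olsen's interest in Ashford Shipping BV, giving 21% + 17% = 38%.
Chain via Highfield Industries Corp. (R1): 100% × 33% = 33% of Wildmere Partners LP.
Chain via Ashford Shipping BV (R1): 38% × 28% = 10.64% of Wildmere Partners LP.
Chain via Summit Group plc (R1): 76% × 12% = 9.12% of Wildmere Partners LP.
Direct interest in Wildmere Partners LP: 5%.
Aggregating (R3): 33% + 10.64% + 9.12% + 5% = 57.76%.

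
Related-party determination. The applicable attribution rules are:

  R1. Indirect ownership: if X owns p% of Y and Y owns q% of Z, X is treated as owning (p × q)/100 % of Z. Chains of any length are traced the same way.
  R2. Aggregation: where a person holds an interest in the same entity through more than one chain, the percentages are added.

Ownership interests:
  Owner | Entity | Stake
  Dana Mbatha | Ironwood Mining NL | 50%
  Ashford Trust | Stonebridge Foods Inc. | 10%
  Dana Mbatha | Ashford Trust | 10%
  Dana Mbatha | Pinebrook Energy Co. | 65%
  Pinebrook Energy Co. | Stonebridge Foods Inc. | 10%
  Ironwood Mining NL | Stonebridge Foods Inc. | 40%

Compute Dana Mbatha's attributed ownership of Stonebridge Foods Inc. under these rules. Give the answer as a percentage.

Chain via Pinebrook Energy Co. (R1): 65% × 10% = 6.5% of Stonebridge Foods Inc.
Chain via Ironwood Mining NL (R1): 50% × 40% = 20% of Stonebridge Foods Inc.
Chain via Ashford Trust (R1): 10% × 10% = 1% of Stonebridge Foods Inc.
Aggregating (R2): 6.5% + 20% + 1% = 27.5%.

27.5%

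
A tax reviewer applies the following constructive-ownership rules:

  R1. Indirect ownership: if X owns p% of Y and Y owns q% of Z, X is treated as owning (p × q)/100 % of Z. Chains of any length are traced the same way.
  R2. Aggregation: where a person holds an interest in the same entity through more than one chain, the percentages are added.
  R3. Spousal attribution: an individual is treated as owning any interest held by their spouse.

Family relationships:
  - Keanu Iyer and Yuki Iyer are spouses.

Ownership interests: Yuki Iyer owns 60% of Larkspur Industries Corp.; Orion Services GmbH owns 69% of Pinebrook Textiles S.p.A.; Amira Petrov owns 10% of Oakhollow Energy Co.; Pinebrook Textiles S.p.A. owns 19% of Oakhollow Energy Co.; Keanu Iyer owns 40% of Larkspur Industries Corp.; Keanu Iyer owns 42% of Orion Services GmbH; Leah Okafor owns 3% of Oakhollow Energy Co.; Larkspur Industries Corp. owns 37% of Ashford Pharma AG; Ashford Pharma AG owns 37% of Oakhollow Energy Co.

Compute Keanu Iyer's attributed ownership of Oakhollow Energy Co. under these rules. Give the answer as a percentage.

By spousal attribution (R3), Keanu Iyer is treated as also owning Yuki Iyer's interest in Larkspur Industries Corp, giving 40% + 60% = 100%.
Chain via Larkspur Industries Corp. → Ashford Pharma AG (R1): 100% × 37% × 37% = 13.69% of Oakhollow Energy Co.
Chain via Orion Services GmbH → Pinebrook Textiles S.p.A. (R1): 42% × 69% × 19% = 5.5062% of Oakhollow Energy Co.
Aggregating (R2): 13.69% + 5.5062% = 19.1962%.

19.1962%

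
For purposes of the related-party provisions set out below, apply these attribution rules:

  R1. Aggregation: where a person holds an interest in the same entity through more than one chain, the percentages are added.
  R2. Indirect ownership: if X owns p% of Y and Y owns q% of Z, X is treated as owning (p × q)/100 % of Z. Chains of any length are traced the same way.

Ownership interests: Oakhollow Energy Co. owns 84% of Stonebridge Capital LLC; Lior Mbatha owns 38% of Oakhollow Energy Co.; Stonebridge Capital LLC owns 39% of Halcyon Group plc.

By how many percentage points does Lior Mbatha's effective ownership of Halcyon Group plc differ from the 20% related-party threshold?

7.5512

Chain via Oakhollow Energy Co. → Stonebridge Capital LLC (R2): 38% × 84% × 39% = 12.4488% of Halcyon Group plc.
12.4488% falls short of the 20% threshold by 7.5512 percentage points.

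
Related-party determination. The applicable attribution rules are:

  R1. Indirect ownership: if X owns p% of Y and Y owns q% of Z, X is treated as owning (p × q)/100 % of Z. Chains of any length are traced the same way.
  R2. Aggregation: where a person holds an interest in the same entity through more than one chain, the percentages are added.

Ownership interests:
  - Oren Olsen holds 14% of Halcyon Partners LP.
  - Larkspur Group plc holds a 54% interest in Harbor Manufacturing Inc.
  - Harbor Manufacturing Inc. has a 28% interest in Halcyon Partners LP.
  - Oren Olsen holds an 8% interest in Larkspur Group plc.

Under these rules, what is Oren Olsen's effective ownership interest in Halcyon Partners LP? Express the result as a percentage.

15.2096%

Chain via Larkspur Group plc → Harbor Manufacturing Inc. (R1): 8% × 54% × 28% = 1.2096% of Halcyon Partners LP.
Direct interest in Halcyon Partners LP: 14%.
Aggregating (R2): 1.2096% + 14% = 15.2096%.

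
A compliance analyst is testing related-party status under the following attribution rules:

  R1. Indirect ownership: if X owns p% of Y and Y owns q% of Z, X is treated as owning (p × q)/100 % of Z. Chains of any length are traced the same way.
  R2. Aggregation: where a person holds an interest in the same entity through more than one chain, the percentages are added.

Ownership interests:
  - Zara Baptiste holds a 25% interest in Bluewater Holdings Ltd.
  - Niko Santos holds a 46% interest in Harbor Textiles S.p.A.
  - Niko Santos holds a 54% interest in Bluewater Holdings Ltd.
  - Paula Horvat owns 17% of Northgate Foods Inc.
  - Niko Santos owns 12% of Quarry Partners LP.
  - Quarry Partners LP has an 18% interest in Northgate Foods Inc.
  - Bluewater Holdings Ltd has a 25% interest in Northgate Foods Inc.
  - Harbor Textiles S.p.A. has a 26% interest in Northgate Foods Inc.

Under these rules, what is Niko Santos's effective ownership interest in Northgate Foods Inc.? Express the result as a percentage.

27.62%

Chain via Harbor Textiles S.p.A. (R1): 46% × 26% = 11.96% of Northgate Foods Inc.
Chain via Quarry Partners LP (R1): 12% × 18% = 2.16% of Northgate Foods Inc.
Chain via Bluewater Holdings Ltd (R1): 54% × 25% = 13.5% of Northgate Foods Inc.
Aggregating (R2): 11.96% + 2.16% + 13.5% = 27.62%.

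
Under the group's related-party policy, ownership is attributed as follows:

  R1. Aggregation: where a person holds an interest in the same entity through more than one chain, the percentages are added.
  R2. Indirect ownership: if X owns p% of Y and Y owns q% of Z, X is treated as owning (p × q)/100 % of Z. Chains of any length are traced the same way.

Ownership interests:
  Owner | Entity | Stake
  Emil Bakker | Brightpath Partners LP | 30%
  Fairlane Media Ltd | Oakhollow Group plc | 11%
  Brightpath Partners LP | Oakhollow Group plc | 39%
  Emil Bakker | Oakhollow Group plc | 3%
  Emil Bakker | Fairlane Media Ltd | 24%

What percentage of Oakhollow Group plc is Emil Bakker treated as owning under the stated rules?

Chain via Brightpath Partners LP (R2): 30% × 39% = 11.7% of Oakhollow Group plc.
Chain via Fairlane Media Ltd (R2): 24% × 11% = 2.64% of Oakhollow Group plc.
Direct interest in Oakhollow Group plc: 3%.
Aggregating (R1): 11.7% + 2.64% + 3% = 17.34%.

17.34%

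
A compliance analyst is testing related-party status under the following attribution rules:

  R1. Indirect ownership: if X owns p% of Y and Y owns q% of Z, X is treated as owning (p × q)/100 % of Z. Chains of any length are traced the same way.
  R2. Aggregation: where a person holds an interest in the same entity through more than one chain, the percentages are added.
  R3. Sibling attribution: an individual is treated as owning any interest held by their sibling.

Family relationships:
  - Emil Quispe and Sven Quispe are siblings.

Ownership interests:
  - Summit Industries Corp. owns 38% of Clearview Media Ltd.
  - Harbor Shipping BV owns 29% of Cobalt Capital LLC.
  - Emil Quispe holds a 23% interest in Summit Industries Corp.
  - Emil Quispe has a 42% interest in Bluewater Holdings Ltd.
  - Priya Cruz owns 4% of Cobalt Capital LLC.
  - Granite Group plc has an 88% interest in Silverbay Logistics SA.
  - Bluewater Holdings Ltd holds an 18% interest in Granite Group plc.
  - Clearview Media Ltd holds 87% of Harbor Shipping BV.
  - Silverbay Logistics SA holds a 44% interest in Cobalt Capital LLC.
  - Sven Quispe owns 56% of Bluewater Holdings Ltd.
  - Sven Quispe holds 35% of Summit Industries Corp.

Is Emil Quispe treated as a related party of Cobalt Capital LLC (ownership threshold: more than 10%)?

By sibling attribution (R3), Emil Quispe is treated as also owning Sven Quispe's interest in Bluewater Holdings Ltd, giving 42% + 56% = 98%.
By sibling attribution (R3), Emil Quispe is treated as also owning Sven Quispe's interest in Summit Industries Corp, giving 23% + 35% = 58%.
Chain via Bluewater Holdings Ltd → Granite Group plc → Silverbay Logistics SA (R1): 98% × 18% × 88% × 44% = 6.830208% of Cobalt Capital LLC.
Chain via Summit Industries Corp. → Clearview Media Ltd → Harbor Shipping BV (R1): 58% × 38% × 87% × 29% = 5.560692% of Cobalt Capital LLC.
Aggregating (R2): 6.830208% + 5.560692% = 12.3909%.
12.3909% exceeds the 10% threshold, so Emil is a related party to Cobalt Capital LLC.

Yes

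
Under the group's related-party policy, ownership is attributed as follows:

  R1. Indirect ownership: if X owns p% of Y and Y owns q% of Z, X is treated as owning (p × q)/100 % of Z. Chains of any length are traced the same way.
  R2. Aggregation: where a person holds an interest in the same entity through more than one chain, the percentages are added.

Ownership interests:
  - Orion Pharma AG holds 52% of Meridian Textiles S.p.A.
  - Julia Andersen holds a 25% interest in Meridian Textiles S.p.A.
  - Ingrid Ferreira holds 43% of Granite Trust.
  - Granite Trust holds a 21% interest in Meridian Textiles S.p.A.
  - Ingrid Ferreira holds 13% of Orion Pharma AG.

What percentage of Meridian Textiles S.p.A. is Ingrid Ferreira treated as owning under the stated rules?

Chain via Orion Pharma AG (R1): 13% × 52% = 6.76% of Meridian Textiles S.p.A.
Chain via Granite Trust (R1): 43% × 21% = 9.03% of Meridian Textiles S.p.A.
Aggregating (R2): 6.76% + 9.03% = 15.79%.

15.79%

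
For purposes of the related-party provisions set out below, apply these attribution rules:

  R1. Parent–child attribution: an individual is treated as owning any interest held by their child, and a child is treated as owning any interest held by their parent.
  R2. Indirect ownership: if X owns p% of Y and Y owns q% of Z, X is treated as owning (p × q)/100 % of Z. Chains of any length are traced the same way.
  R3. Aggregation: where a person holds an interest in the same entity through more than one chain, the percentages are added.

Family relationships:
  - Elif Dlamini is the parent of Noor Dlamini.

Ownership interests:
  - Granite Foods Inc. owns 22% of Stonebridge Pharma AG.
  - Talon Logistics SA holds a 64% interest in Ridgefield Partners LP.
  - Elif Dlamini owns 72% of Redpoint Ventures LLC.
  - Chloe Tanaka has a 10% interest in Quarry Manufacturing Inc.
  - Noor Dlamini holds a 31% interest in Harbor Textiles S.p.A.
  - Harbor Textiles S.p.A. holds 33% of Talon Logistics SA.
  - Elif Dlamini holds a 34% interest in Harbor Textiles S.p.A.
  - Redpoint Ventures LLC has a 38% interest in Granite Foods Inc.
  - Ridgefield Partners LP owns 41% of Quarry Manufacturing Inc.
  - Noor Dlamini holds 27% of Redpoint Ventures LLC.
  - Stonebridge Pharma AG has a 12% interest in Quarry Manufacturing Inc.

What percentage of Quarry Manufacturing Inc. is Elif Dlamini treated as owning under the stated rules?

6.621648%

By parent–child attribution (R1), Elif Dlamini is treated as also owning Noor Dlamini's interest in Harbor Textiles S.p.A, giving 34% + 31% = 65%.
By parent–child attribution (R1), Elif Dlamini is treated as also owning Noor Dlamini's interest in Redpoint Ventures LLC, giving 72% + 27% = 99%.
Chain via Harbor Textiles S.p.A. → Talon Logistics SA → Ridgefield Partners LP (R2): 65% × 33% × 64% × 41% = 5.62848% of Quarry Manufacturing Inc.
Chain via Redpoint Ventures LLC → Granite Foods Inc. → Stonebridge Pharma AG (R2): 99% × 38% × 22% × 12% = 0.993168% of Quarry Manufacturing Inc.
Aggregating (R3): 5.62848% + 0.993168% = 6.621648%.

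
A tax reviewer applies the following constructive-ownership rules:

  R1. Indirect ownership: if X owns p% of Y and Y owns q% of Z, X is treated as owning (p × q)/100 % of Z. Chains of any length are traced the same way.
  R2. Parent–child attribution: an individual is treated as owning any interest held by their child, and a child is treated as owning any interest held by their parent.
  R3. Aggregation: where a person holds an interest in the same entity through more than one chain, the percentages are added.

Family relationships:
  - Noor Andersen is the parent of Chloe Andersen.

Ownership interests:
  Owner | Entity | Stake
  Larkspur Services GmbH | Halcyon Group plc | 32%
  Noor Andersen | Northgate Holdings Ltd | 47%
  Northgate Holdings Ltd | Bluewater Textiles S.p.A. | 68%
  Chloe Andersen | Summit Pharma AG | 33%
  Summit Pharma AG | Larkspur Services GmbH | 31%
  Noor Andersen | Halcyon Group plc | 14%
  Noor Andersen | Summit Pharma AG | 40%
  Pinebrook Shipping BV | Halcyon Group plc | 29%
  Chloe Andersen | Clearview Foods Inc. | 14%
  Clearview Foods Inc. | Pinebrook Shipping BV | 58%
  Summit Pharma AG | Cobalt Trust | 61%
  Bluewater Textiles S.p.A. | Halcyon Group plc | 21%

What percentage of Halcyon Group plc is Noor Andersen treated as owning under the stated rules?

By parent–child attribution (R2), Noor Andersen is treated as also owning Chloe Andersen's interest in Summit Pharma AG, giving 40% + 33% = 73%.
By parent–child attribution (R2), Noor Andersen is treated as owning Chloe Andersen's 14% interest in Clearview Foods Inc.
Chain via Summit Pharma AG → Larkspur Services GmbH (R1): 73% × 31% × 32% = 7.2416% of Halcyon Group plc.
Chain via Northgate Holdings Ltd → Bluewater Textiles S.p.A. (R1): 47% × 68% × 21% = 6.7116% of Halcyon Group plc.
Direct interest in Halcyon Group plc: 14%.
Chain via Clearview Foods Inc. → Pinebrook Shipping BV (R1): 14% × 58% × 29% = 2.3548% of Halcyon Group plc.
Aggregating (R3): 7.2416% + 6.7116% + 14% + 2.3548% = 30.308%.

30.308%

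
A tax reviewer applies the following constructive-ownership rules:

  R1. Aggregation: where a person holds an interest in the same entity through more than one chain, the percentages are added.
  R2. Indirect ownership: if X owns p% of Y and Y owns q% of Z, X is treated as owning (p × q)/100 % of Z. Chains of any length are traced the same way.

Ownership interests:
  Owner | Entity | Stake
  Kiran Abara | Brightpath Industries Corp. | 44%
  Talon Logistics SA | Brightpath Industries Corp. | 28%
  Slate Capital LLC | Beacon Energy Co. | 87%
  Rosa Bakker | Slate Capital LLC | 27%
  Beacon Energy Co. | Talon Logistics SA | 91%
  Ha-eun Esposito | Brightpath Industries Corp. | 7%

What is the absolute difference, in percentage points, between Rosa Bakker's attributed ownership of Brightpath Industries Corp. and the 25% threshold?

19.014748

Chain via Slate Capital LLC → Beacon Energy Co. → Talon Logistics SA (R2): 27% × 87% × 91% × 28% = 5.985252% of Brightpath Industries Corp.
5.985252% falls short of the 25% threshold by 19.014748 percentage points.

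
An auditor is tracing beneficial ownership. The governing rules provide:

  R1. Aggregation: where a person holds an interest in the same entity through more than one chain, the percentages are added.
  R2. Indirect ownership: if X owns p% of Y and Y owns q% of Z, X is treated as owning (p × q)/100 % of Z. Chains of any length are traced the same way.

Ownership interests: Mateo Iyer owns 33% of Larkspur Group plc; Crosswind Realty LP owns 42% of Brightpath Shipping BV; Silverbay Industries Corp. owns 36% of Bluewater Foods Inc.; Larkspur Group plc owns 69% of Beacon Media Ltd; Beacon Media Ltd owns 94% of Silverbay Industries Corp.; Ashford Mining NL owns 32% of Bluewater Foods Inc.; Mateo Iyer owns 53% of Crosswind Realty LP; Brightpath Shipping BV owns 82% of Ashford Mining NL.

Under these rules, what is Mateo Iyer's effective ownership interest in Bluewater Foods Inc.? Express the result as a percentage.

13.546392%

Chain via Crosswind Realty LP → Brightpath Shipping BV → Ashford Mining NL (R2): 53% × 42% × 82% × 32% = 5.841024% of Bluewater Foods Inc.
Chain via Larkspur Group plc → Beacon Media Ltd → Silverbay Industries Corp. (R2): 33% × 69% × 94% × 36% = 7.705368% of Bluewater Foods Inc.
Aggregating (R1): 5.841024% + 7.705368% = 13.546392%.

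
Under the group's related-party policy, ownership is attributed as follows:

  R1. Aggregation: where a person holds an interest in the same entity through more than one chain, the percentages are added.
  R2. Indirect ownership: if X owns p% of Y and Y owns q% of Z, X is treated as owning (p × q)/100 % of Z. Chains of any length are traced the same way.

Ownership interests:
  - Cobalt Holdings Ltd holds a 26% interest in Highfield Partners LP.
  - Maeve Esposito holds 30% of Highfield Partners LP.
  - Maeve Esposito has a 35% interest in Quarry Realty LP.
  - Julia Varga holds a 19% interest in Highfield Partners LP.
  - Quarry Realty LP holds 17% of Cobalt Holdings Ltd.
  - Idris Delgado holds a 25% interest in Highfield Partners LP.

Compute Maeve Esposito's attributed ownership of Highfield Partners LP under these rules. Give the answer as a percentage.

Chain via Quarry Realty LP → Cobalt Holdings Ltd (R2): 35% × 17% × 26% = 1.547% of Highfield Partners LP.
Direct interest in Highfield Partners LP: 30%.
Aggregating (R1): 1.547% + 30% = 31.547%.

31.547%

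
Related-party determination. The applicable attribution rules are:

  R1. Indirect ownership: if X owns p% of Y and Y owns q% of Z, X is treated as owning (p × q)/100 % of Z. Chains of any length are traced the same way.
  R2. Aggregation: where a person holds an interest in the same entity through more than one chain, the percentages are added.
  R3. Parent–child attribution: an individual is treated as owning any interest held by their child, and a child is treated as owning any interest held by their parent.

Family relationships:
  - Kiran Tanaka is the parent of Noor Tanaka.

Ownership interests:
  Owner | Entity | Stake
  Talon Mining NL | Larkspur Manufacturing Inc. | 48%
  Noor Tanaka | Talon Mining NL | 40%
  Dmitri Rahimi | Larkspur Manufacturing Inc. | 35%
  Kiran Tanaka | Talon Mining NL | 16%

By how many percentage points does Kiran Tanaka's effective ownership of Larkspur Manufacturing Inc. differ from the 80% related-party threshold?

By parent–child attribution (R3), Kiran Tanaka is treated as also owning Noor Tanaka's interest in Talon Mining NL, giving 16% + 40% = 56%.
Chain via Talon Mining NL (R1): 56% × 48% = 26.88% of Larkspur Manufacturing Inc.
26.88% falls short of the 80% threshold by 53.12 percentage points.

53.12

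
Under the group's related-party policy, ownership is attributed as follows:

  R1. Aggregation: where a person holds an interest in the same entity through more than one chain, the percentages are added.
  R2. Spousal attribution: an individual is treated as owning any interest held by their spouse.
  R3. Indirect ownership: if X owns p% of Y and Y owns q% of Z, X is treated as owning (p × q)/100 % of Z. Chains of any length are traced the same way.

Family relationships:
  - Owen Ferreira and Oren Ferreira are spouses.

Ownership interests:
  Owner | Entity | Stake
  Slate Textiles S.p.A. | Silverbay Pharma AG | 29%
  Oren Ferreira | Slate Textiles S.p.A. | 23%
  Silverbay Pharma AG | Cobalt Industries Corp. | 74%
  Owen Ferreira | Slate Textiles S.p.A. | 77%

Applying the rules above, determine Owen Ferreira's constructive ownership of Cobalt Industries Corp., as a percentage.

By spousal attribution (R2), Owen Ferreira is treated as also owning Oren Ferreira's interest in Slate Textiles S.p.A, giving 77% + 23% = 100%.
Chain via Slate Textiles S.p.A. → Silverbay Pharma AG (R3): 100% × 29% × 74% = 21.46% of Cobalt Industries Corp.

21.46%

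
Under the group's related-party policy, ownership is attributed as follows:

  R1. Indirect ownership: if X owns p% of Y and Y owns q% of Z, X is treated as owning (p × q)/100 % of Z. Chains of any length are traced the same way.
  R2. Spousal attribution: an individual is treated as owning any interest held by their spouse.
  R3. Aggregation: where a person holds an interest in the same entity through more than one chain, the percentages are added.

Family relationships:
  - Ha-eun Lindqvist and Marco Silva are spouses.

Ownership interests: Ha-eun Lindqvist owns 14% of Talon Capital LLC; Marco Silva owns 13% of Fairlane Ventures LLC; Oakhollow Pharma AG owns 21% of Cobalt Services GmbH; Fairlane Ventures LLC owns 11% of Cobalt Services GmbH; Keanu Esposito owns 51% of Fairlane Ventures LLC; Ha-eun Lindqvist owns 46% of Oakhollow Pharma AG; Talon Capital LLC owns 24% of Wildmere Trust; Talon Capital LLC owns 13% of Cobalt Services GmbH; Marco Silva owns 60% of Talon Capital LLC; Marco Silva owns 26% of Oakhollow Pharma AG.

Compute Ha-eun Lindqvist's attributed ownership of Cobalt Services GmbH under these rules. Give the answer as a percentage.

By spousal attribution (R2), Ha-eun Lindqvist is treated as also owning Marco Silva's interest in Oakhollow Pharma AG, giving 46% + 26% = 72%.
By spousal attribution (R2), Ha-eun Lindqvist is treated as also owning Marco Silva's interest in Talon Capital LLC, giving 14% + 60% = 74%.
By spousal attribution (R2), Ha-eun Lindqvist is treated as owning Marco Silva's 13% interest in Fairlane Ventures LLC.
Chain via Oakhollow Pharma AG (R1): 72% × 21% = 15.12% of Cobalt Services GmbH.
Chain via Talon Capital LLC (R1): 74% × 13% = 9.62% of Cobalt Services GmbH.
Chain via Fairlane Ventures LLC (R1): 13% × 11% = 1.43% of Cobalt Services GmbH.
Aggregating (R3): 15.12% + 9.62% + 1.43% = 26.17%.

26.17%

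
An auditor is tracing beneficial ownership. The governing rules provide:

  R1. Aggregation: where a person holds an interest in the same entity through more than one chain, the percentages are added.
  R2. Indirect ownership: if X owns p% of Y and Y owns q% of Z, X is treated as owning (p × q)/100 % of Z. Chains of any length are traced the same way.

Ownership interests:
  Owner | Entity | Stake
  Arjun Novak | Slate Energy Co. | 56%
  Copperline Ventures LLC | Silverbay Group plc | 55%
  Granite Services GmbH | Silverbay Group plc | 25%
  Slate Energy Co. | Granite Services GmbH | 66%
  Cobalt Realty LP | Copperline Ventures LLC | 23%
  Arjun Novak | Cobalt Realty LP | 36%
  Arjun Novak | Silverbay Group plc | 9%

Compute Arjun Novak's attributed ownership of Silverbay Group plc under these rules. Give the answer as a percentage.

22.794%

Chain via Cobalt Realty LP → Copperline Ventures LLC (R2): 36% × 23% × 55% = 4.554% of Silverbay Group plc.
Chain via Slate Energy Co. → Granite Services GmbH (R2): 56% × 66% × 25% = 9.24% of Silverbay Group plc.
Direct interest in Silverbay Group plc: 9%.
Aggregating (R1): 4.554% + 9.24% + 9% = 22.794%.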